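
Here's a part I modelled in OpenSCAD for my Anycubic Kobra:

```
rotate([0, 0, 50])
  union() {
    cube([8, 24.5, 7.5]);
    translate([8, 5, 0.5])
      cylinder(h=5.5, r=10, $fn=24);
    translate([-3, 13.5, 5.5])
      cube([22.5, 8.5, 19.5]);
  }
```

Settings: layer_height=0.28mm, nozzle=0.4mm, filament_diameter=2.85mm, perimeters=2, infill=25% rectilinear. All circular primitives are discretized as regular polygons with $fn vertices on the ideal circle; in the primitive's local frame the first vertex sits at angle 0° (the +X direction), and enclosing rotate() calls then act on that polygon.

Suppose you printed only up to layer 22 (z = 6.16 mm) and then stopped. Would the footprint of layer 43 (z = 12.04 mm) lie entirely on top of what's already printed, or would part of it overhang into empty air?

entirely on top

Compare the two slices. At z = 6.16: the 8×24.5 cube contributes its full rectangle (area 196.00 mm²); the cylinder at (8, 5) is absent (z outside [0.5, 6]); the cube at (-3, 13.5) is present — its section is the full 22.5×8.5 rectangle (area 191.25 mm²); Taking the union: the regions partially overlap — summed areas 387.25 mm² minus the doubly-counted overlap 68.00 mm² gives 319.25 mm² — area = 319.25 mm²; (rotated 50° about Z; rotation is an isometry so areas/perimeters/island counts are preserved). At z = 12.04: the cube does not reach this height (z outside [0, 7.5]); the cylinder at (8, 5) is absent (z outside [0.5, 6]); the cube at (-3, 13.5) is present — its section is the full 22.5×8.5 rectangle (area 191.25 mm²); Taking the union: only the 22.5×8.5 cube at (-3, 13.5) is present, so the union is just that shape — area = 191.25 mm²; (rotated 50° about Z; rotation is an isometry so areas/perimeters/island counts are preserved). Checking containment: the cross-section at z = 12.04 is a subset of the cross-section at z = 6.16.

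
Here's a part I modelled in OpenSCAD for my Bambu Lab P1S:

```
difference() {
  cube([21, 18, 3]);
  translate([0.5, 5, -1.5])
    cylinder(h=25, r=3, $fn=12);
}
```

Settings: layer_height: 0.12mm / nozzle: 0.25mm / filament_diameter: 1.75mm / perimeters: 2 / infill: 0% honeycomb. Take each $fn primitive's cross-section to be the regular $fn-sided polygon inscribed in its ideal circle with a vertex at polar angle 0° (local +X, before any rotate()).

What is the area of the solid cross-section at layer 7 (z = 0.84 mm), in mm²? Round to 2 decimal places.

361.57 mm²

At z = 0.84 mm: the 21×18 cube contributes its full rectangle (area 378.00 mm²); the r=3 cylinder at (0.5, 5) gives a regular 12-gon of circumradius 3 (constant along its height) (area = (12/2)·3.000²·sin(360°/12) = 27.00 mm²); Taking the first minus the rest: starting from the 21×18 cube (378.00 mm²), the r=3 cylinder at (0.5, 5) partially overlaps it — only the 16.43 mm² overlap (of its 27.00 mm²) is removed, clipping the outline — area = 361.57 mm². Overall, the cross-section is a single solid region. Net area = 361.57 mm².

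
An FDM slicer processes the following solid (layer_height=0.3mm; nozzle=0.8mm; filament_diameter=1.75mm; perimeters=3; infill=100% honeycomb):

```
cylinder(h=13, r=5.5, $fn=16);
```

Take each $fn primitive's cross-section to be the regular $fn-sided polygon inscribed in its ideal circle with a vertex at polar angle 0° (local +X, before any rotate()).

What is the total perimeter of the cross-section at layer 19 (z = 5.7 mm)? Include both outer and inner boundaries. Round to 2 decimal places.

At z = 5.7 mm: the r=5.5 cylinder gives a regular 16-gon of circumradius 5.5 (constant along its height) (perimeter = 2·16·5.500·sin(180°/16) = 34.34 mm). Overall, the cross-section is a single solid region. Total boundary length (outer) = 34.34 mm.

34.34 mm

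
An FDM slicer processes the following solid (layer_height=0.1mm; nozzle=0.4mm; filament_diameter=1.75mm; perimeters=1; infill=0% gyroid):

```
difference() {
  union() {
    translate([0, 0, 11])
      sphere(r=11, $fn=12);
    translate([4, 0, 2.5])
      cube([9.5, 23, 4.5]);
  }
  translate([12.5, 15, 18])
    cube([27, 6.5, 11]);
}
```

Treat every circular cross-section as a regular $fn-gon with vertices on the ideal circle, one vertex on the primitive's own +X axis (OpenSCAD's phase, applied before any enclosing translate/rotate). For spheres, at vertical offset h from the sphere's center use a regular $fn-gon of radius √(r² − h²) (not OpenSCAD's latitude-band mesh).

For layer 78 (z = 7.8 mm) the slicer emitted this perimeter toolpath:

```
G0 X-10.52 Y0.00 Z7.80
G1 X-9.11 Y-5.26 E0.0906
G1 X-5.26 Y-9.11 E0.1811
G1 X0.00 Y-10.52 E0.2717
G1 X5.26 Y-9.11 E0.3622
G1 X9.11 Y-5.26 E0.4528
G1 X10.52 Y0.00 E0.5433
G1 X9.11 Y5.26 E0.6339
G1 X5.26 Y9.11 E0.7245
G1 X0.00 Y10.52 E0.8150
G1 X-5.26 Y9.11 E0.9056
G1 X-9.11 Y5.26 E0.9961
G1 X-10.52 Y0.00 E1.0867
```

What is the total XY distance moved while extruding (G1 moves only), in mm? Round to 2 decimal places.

65.34 mm

Sum the Euclidean lengths of each G1 segment: total = 65.34 mm.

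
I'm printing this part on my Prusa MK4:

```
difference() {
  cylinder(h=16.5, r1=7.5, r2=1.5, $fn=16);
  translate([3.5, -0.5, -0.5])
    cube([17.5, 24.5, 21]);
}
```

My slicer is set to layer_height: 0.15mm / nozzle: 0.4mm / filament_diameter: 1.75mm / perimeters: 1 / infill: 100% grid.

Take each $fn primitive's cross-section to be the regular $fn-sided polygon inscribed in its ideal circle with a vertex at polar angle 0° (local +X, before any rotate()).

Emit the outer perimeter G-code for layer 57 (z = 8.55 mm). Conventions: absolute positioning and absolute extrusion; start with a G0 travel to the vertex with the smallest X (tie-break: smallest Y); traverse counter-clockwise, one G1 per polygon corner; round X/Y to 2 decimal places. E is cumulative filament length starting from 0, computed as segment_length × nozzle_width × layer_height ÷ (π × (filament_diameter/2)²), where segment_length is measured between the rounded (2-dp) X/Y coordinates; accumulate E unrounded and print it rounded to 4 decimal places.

G0 X-4.39 Y0.00 Z8.55
G1 X-4.06 Y-1.68 E0.0427
G1 X-3.10 Y-3.10 E0.0855
G1 X-1.68 Y-4.06 E0.1282
G1 X0.00 Y-4.39 E0.1709
G1 X1.68 Y-4.06 E0.2136
G1 X3.10 Y-3.10 E0.2564
G1 X4.06 Y-1.68 E0.2992
G1 X4.29 Y-0.50 E0.3291
G1 X3.50 Y-0.50 E0.3489
G1 X3.50 Y2.51 E0.4239
G1 X3.10 Y3.10 E0.4417
G1 X1.68 Y4.06 E0.4845
G1 X0.00 Y4.39 E0.5272
G1 X-1.68 Y4.06 E0.5699
G1 X-3.10 Y3.10 E0.6126
G1 X-4.06 Y1.68 E0.6554
G1 X-4.39 Y0.00 E0.6981

At z = 8.55 mm: the cone: at t=0.518 of its height the radius interpolates to r₁+(r₂−r₁)t = 4.391, giving a regular 16-gon of that circumradius; the cube at (3.5, -0.5) (footprint 17.5×24.5) is included at this height; Taking the first minus the rest: starting from the cone, the 17.5×24.5 cube at (3.5, -0.5) partially overlaps it — only the 1.87 mm² overlap (of its 428.75 mm²) is removed, clipping the outline — 1 connected region. The outline is a single polygon with 17 vertices. Extrusion per mm of travel: 0.4 × 0.15 / (π × 0.875²) = 0.024945. Accumulating E over each segment gives final E = 0.6981.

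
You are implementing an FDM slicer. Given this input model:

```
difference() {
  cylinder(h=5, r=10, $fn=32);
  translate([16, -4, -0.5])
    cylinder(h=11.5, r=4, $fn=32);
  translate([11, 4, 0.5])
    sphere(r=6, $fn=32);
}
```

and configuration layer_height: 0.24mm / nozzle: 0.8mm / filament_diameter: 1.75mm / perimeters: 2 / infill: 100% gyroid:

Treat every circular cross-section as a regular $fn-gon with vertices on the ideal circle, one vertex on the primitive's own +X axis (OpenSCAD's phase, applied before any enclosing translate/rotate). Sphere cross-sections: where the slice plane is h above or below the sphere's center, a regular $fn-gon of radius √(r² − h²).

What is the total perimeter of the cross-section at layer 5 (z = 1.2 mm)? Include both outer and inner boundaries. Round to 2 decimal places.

64.22 mm

At z = 1.2 mm: the r=10 cylinder contributes a regular 32-gon of circumradius 10 (perimeter = 2·32·10.000·sin(180°/32) = 62.73 mm); the r=4 cylinder at (16, -4) contributes a regular 32-gon of circumradius 4 (perimeter = 2·32·4.000·sin(180°/32) = 25.09 mm); the r=6 sphere at (11, 4) contributes a regular 32-gon of circumradius √(6²−0.7²) = 5.959 (perimeter = 2·32·5.959·sin(180°/32) = 37.38 mm); After the difference (first − rest): starting from the r=10 cylinder, the r=4 cylinder at (16, -4) misses the remaining region (no effect); the r=6 sphere at (11, 4) partially overlaps it — only the 29.62 mm² overlap (of its 110.84 mm²) is removed, clipping the outline — boundary = 64.22 mm. Overall, the cross-section is a single solid region. Total boundary length (outer) = 64.22 mm.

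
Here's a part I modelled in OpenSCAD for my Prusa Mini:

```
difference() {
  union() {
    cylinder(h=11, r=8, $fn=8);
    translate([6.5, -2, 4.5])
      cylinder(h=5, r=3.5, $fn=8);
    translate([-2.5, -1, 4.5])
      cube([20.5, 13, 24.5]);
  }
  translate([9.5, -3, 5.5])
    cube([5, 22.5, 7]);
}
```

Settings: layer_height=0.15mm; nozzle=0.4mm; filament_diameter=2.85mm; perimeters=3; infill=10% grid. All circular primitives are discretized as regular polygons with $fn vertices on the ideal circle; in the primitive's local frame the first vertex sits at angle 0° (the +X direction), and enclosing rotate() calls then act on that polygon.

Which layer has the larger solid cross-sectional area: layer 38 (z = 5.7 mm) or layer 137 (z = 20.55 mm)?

Layer 38 (z = 5.7): the r=8 cylinder contributes a regular 8-gon of circumradius 8 (area = (8/2)·8.000²·sin(360°/8) = 181.02 mm²); the r=3.5 cylinder at (6.5, -2) contributes a regular 8-gon of circumradius 3.5 (area = (8/2)·3.500²·sin(360°/8) = 34.65 mm²); the cube at (-2.5, -1) (footprint 20.5×13) is included at this height (area 266.50 mm²); Combining (union): the regions partially overlap — summed areas 482.17 mm² minus the doubly-counted overlap 97.75 mm² gives 384.42 mm² — area = 384.42 mm²; the cube at (9.5, -3) (footprint 5×22.5) is included at this height (area 112.50 mm²); Taking the first minus the rest: starting from the result so far (384.42 mm²), the 5×22.5 cube at (9.5, -3) partially overlaps it — only the 65.59 mm² overlap (of its 112.50 mm²) is removed, clipping the outline — area = 318.84 mm². So its area = 318.84 mm². Layer 137 (z = 20.55): the cylinder is not intersected at this z (z outside [0, 11]); the cylinder at (6.5, -2) is absent (z outside [4.5, 9.5]); the 20.5×13 cube at (-2.5, -1) contributes its full rectangle (area 266.50 mm²); Merging all regions: only the 20.5×13 cube at (-2.5, -1) is present, so the union is just that shape — area = 266.50 mm²; the cube at (9.5, -3) does not reach this height (z outside [5.5, 12.5]); Taking the first minus the rest: none of the subtracted shapes is present at this height, so the result so far is unchanged — area = 266.50 mm². So its area = 266.50 mm². Layer 38 is larger (318.84 vs 266.50 mm²).

layer 38 (z = 5.7 mm)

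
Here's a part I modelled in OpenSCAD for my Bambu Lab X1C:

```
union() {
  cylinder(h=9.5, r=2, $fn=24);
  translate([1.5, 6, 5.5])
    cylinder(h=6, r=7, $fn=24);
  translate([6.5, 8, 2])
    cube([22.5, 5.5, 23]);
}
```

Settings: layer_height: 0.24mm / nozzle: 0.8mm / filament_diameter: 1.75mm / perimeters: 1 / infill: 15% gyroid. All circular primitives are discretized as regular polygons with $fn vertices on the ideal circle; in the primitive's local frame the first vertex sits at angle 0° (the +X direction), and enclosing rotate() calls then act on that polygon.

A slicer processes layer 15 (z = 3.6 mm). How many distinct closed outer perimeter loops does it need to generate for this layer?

2

At z = 3.6 mm: the r=2 cylinder gives a regular 24-gon of circumradius 2 (constant along its height); the cylinder at (1.5, 6) is absent (z outside [5.5, 11.5]); the cube at (6.5, 8) (footprint 22.5×5.5) is included at this height; Combining (union): the 2 present regions are separate (no shared area or edge), so areas and boundary lengths simply add and each stays a separate island — 2 connected regions. The result has 2 disconnected regions.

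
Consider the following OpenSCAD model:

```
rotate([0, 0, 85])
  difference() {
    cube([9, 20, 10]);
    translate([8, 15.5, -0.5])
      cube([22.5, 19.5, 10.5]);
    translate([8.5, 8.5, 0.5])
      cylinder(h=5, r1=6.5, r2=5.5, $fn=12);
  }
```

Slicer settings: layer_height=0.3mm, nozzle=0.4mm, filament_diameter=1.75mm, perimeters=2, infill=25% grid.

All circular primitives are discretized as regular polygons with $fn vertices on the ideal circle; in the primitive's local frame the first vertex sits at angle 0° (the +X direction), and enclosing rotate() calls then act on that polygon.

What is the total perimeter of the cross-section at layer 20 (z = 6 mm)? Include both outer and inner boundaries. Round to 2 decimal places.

58.00 mm

At z = 6 mm: the cube is present — its section is the full 9×20 rectangle (perimeter 58.00 mm); the 22.5×19.5 cube at (8, 15.5) contributes its full rectangle (perimeter 84.00 mm); the cone at (8.5, 8.5) does not reach this height (z outside [0.5, 5.5]); After the difference (first − rest): starting from the 9×20 cube, the 22.5×19.5 cube at (8, 15.5) partially overlaps it — only the 4.50 mm² overlap (of its 438.75 mm²) is removed, clipping the outline — boundary = 58.00 mm; (whole slice rotated 85° about Z — lengths, areas and connectivity unchanged). Overall, the cross-section is a single solid region. Total boundary length (outer) = 58.00 mm.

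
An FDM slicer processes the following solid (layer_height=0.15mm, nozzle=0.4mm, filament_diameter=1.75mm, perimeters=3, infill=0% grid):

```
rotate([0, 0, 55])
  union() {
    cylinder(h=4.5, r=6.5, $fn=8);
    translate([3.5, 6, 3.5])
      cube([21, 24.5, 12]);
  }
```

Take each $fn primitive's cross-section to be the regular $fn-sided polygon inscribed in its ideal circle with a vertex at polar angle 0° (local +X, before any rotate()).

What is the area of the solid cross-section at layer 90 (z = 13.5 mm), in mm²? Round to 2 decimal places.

514.50 mm²

At z = 13.5 mm: the cylinder is absent (z outside [0, 4.5]); the cube at (3.5, 6) is present — its section is the full 21×24.5 rectangle (area 514.50 mm²); Merging all regions: only the 21×24.5 cube at (3.5, 6) is present, so the union is just that shape — area = 514.50 mm²; (whole slice rotated 55° about Z — lengths, areas and connectivity unchanged). Overall, the cross-section is a single solid region. Net area = 514.50 mm².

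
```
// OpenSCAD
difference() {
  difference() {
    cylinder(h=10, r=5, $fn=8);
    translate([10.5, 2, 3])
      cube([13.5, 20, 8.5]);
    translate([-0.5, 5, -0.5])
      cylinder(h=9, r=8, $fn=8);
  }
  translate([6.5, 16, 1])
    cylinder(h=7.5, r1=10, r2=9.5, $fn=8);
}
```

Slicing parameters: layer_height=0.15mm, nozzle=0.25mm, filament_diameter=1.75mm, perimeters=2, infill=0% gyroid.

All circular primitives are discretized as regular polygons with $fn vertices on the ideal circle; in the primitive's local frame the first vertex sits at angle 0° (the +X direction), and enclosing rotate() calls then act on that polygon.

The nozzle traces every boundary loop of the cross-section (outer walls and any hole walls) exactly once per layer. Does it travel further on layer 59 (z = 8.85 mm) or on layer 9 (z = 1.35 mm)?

layer 59 (z = 8.85 mm)

Layer 59 (z = 8.85): the r=5 cylinder gives a regular 8-gon of circumradius 5 (constant along its height) (perimeter = 2·8·5.000·sin(180°/8) = 30.61 mm); the cube at (10.5, 2) is present — its section is the full 13.5×20 rectangle (perimeter 67.00 mm); the cylinder at (-0.5, 5) is not intersected at this z (z outside [-0.5, 8.5]); After the difference (first − rest): starting from the r=5 cylinder, the 13.5×20 cube at (10.5, 2) misses the remaining region (no effect) — boundary = 30.61 mm; the cone at (6.5, 16) does not reach this height (z outside [1, 8.5]); Subtracting the remaining from the first: none of the subtracted shapes is present at this height, so that combined region is unchanged — boundary = 30.61 mm. So its perimeter = 30.61 mm. Layer 9 (z = 1.35): the cylinder: section is a regular 8-gon, circumradius r=5 (perimeter = 2·8·5.000·sin(180°/8) = 30.61 mm); the cube at (10.5, 2) is not intersected at this z (z outside [3, 11.5]); the r=8 cylinder at (-0.5, 5) contributes a regular 8-gon of circumradius 8 (perimeter = 2·8·8.000·sin(180°/8) = 48.98 mm); Subtracting the remaining from the first: starting from the r=5 cylinder, the r=8 cylinder at (-0.5, 5) partially overlaps it — only the 54.44 mm² overlap (of its 181.02 mm²) is removed, clipping the outline — boundary = 22.70 mm; the cone at (6.5, 16) contributes a regular 8-gon of circumradius 9.977 (interpolated between r1=10 and r2=9.5 at t=0.047) (perimeter = 2·8·9.977·sin(180°/8) = 61.09 mm); After the difference (first − rest): starting from the result so far, the cone at (6.5, 16) misses the remaining region (no effect) — boundary = 22.70 mm. So its perimeter = 22.70 mm. Layer 59 is larger (30.61 vs 22.70 mm).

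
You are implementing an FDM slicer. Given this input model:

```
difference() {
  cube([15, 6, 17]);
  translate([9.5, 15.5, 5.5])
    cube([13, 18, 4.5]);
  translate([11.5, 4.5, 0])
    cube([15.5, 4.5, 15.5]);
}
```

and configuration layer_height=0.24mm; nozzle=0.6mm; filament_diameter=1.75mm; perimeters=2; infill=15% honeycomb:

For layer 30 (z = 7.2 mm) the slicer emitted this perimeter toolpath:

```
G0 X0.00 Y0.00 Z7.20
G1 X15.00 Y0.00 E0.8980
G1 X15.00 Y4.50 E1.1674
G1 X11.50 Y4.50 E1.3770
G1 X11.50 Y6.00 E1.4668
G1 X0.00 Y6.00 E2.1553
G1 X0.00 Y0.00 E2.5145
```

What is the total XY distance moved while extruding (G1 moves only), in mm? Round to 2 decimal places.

42.00 mm

Sum the Euclidean lengths of each G1 segment: total = 42.00 mm.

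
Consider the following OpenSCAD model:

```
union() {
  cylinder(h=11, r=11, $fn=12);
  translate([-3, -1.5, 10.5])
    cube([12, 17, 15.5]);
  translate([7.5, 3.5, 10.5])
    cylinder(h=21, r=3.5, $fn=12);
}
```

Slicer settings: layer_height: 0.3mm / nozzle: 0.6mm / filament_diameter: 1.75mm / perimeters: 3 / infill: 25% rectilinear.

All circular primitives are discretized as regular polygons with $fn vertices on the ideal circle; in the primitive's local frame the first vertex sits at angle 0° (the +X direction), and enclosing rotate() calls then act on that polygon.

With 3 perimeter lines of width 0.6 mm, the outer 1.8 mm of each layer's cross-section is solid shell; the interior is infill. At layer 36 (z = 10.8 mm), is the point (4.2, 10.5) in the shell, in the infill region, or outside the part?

At z = 10.8 mm: the r=11 cylinder gives a regular 12-gon of circumradius 11 (constant along its height); the cube at (-3, -1.5) is present — its section is the full 12×17 rectangle; the r=3.5 cylinder at (7.5, 3.5) gives a regular 12-gon of circumradius 3.5 (constant along its height); Merging all regions: the regions partially overlap (shared area 166.88 mm²), so overlapping operands fuse into one piece — 1 connected region. Overall, the cross-section is a single solid region. The nearest boundary edge runs (9.00, 15.50)→(9.00, 6.60); distance from the point to it = 4.80 mm. The point is inside the cross-section and 4.80 mm from the nearest boundary — more than the 1.8 mm shell width (3 × 0.6), so it's in the infill interior.

infill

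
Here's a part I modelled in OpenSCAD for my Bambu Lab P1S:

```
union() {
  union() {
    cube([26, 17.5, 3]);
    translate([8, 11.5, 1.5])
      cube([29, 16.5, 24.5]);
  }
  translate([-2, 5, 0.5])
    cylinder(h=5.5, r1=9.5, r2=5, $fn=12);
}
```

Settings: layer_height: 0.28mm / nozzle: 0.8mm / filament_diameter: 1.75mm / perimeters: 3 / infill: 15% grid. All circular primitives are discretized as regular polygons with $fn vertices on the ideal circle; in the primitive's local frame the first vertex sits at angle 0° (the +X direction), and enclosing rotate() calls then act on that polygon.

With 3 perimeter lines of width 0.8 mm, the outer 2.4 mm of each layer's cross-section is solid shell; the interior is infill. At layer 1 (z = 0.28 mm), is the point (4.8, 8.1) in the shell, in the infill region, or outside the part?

At z = 0.28 mm: the cube (footprint 26×17.5) is included at this height; the cube at (8, 11.5) is not intersected at this z (z outside [1.5, 26]); Combining (union): only the 26×17.5 cube is present, so the union is just that shape — 1 connected region; the cone at (-2, 5) is not intersected at this z (z outside [0.5, 6]); Merging all regions: only the result so far is present, so the union is just that shape — 1 connected region. Overall, the cross-section is a single solid region. The nearest boundary edge runs (0.00, 17.50)→(0.00, 0.00); distance from the point to it = 4.80 mm. The point is inside the cross-section and 4.80 mm from the nearest boundary — more than the 2.4 mm shell width (3 × 0.8), so it's in the infill interior.

infill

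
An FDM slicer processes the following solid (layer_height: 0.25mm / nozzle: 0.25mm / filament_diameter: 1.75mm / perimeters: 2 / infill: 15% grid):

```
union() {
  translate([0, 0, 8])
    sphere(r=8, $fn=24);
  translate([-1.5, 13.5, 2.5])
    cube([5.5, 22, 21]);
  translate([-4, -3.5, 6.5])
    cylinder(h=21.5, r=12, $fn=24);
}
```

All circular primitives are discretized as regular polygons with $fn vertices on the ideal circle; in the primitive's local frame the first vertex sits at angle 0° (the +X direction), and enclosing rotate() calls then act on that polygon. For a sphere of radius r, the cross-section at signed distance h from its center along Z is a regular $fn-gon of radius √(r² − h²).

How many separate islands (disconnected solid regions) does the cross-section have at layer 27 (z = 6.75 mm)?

At z = 6.75 mm: the sphere: section is a regular 24-gon, circumradius = √(r²−h²) = √(8²−1.25²) = 7.902; the 5.5×22 cube at (-1.5, 13.5) contributes its full rectangle; the cylinder at (-4, -3.5): section is a regular 24-gon, circumradius r=12; Merging all regions: the regions partially overlap (shared area 182.94 mm²), so overlapping operands fuse into one piece — 2 connected regions. Overall, the cross-section has 2 separate islands. Island count = 2.

2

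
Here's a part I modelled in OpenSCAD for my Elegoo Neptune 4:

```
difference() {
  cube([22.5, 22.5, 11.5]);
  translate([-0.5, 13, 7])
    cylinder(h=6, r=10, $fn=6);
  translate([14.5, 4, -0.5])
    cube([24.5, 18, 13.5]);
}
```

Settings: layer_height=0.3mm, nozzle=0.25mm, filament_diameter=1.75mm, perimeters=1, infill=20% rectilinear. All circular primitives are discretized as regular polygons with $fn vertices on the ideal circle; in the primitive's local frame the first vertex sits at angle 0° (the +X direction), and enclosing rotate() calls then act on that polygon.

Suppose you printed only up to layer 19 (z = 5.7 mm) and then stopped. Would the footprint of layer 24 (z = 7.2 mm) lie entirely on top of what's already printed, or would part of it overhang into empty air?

entirely on top

Compare the two slices. At z = 5.7: the cube (footprint 22.5×22.5) is included at this height (area 506.25 mm²); the cylinder at (-0.5, 13) is absent (z outside [7, 13]); the cube at (14.5, 4) is present — its section is the full 24.5×18 rectangle (area 441.00 mm²); After the difference (first − rest): starting from the 22.5×22.5 cube (506.25 mm²), the 24.5×18 cube at (14.5, 4) partially overlaps it — only the 144.00 mm² overlap (of its 441.00 mm²) is removed, clipping the outline — area = 362.25 mm². At z = 7.2: the cube (footprint 22.5×22.5) is included at this height (area 506.25 mm²); the r=10 cylinder at (-0.5, 13) contributes a regular 6-gon of circumradius 10 (area = (6/2)·10.000²·sin(360°/6) = 259.81 mm²); the cube at (14.5, 4) is present — its section is the full 24.5×18 rectangle (area 441.00 mm²); Subtracting the remaining from the first: starting from the 22.5×22.5 cube (506.25 mm²), the r=10 cylinder at (-0.5, 13) partially overlaps it — only the 121.24 mm² overlap (of its 259.81 mm²) is removed, clipping the outline; the 24.5×18 cube at (14.5, 4) partially overlaps it — only the 144.00 mm² overlap (of its 441.00 mm²) is removed, clipping the outline — area = 241.01 mm². Checking containment: the cross-section at z = 7.2 is a subset of the cross-section at z = 5.7.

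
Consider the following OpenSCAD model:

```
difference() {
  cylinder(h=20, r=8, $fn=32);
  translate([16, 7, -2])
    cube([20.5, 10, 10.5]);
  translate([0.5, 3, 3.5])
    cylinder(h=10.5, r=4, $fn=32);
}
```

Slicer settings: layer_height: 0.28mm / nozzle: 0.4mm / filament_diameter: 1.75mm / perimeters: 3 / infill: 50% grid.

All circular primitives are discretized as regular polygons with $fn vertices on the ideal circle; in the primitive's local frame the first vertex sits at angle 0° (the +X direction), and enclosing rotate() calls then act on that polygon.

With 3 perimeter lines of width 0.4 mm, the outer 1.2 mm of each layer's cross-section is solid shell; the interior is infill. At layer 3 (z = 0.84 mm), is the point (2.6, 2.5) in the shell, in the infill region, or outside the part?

infill

At z = 0.84 mm: the r=8 cylinder gives a regular 32-gon of circumradius 8 (constant along its height); the cube at (16, 7) is present — its section is the full 20.5×10 rectangle; the cylinder at (0.5, 3) is absent (z outside [3.5, 14]); Taking the first minus the rest: starting from the r=8 cylinder, the 20.5×10 cube at (16, 7) misses the remaining region (no effect) — 1 connected region. Overall, the cross-section is a single solid region. The nearest boundary edge runs (5.66, 5.66)→(6.65, 4.44); distance from the point to it = 4.37 mm. The point is inside the cross-section and 4.37 mm from the nearest boundary — more than the 1.2 mm shell width (3 × 0.4), so it's in the infill interior.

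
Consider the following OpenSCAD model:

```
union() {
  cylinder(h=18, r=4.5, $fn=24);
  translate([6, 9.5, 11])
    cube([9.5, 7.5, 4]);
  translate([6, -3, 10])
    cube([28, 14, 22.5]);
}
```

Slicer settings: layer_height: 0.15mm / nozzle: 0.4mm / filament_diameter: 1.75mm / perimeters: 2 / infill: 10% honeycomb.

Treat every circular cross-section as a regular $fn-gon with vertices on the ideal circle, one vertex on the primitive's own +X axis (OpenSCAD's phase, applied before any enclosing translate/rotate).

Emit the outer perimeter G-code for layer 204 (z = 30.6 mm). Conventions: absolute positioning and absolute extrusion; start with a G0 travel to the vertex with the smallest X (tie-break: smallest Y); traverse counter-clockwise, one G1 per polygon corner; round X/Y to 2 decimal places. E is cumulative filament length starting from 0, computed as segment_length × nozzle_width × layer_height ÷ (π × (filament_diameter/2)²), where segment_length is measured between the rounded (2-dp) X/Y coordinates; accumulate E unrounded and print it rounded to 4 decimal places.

At z = 30.6 mm: the cylinder is absent (z outside [0, 18]); the cube at (6, 9.5) is not intersected at this z (z outside [11, 15]); the cube at (6, -3) is present — its section is the full 28×14 rectangle; Combining (union): only the 28×14 cube at (6, -3) is present, so the union is just that shape — 1 connected region. The outline is a single polygon with 4 vertices. Extrusion per mm of travel: 0.4 × 0.15 / (π × 0.875²) = 0.024945. Accumulating E over each segment gives final E = 2.0954.

G0 X6.00 Y-3.00 Z30.60
G1 X34.00 Y-3.00 E0.6985
G1 X34.00 Y11.00 E1.0477
G1 X6.00 Y11.00 E1.7462
G1 X6.00 Y-3.00 E2.0954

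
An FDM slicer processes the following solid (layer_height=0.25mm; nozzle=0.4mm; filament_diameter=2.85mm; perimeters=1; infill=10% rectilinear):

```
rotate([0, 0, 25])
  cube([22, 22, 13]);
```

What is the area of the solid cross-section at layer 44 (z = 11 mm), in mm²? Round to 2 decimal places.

At z = 11 mm: the cube is present — its section is the full 22×22 rectangle (area 484.00 mm²); (whole slice rotated 25° about Z — lengths, areas and connectivity unchanged). Overall, the cross-section is a single solid region. Net area = 484.00 mm².

484.00 mm²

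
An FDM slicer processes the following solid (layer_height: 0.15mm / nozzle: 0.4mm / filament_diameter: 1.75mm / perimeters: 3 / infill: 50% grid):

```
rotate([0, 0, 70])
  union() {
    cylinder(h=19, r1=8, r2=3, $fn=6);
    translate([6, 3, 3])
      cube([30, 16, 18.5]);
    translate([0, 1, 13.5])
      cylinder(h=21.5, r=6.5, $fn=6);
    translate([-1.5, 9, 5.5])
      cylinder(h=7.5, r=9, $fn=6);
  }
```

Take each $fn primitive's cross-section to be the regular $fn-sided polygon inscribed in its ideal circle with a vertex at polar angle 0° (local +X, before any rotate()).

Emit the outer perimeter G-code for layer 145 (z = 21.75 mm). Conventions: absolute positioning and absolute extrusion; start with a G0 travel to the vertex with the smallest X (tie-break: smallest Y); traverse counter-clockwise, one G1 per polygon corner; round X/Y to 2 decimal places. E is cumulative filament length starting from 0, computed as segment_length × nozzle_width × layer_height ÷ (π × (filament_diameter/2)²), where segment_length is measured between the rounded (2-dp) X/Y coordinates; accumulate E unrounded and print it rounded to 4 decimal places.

At z = 21.75 mm: the cone does not reach this height (z outside [0, 19]); the cube at (6, 3) does not reach this height (z outside [3, 21.5]); the r=6.5 cylinder at (0, 1) gives a regular 6-gon of circumradius 6.5 (constant along its height); the cylinder at (-1.5, 9) is absent (z outside [5.5, 13]); Taking the union: only the r=6.5 cylinder at (0, 1) is present, so the union is just that shape — 1 connected region; (whole slice rotated 70° about Z — lengths, areas and connectivity unchanged). The outline is a single polygon with 6 vertices. Extrusion per mm of travel: 0.4 × 0.15 / (π × 0.875²) = 0.024945. Accumulating E over each segment gives final E = 0.9729.

G0 X-7.34 Y-0.79 Z21.75
G1 X-3.16 Y-5.77 E0.1622
G1 X3.24 Y-4.64 E0.3243
G1 X5.46 Y1.47 E0.4865
G1 X1.28 Y6.45 E0.6487
G1 X-5.12 Y5.32 E0.8108
G1 X-7.34 Y-0.79 E0.9729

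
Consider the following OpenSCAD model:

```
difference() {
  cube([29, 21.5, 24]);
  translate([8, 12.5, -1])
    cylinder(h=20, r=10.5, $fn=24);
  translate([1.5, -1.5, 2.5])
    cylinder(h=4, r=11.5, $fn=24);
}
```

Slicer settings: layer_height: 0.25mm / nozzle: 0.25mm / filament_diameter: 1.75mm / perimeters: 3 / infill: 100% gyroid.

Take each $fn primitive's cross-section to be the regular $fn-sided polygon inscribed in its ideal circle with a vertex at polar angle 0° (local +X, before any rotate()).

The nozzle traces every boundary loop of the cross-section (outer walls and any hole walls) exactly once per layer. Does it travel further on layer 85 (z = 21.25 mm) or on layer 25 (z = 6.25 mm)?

layer 85 (z = 21.25 mm)

Layer 85 (z = 21.25): the cube (footprint 29×21.5) is included at this height (perimeter 101.00 mm); the cylinder at (8, 12.5) does not reach this height (z outside [-1, 19]); the cylinder at (1.5, -1.5) does not reach this height (z outside [2.5, 6.5]); Subtracting the remaining from the first: none of the subtracted shapes is present at this height, so the 29×21.5 cube is unchanged — boundary = 101.00 mm. So its perimeter = 101.00 mm. Layer 25 (z = 6.25): the cube (footprint 29×21.5) is included at this height (perimeter 101.00 mm); the r=10.5 cylinder at (8, 12.5) gives a regular 24-gon of circumradius 10.5 (constant along its height) (perimeter = 2·24·10.500·sin(180°/24) = 65.79 mm); the cylinder at (1.5, -1.5): section is a regular 24-gon, circumradius r=11.5 (perimeter = 2·24·11.500·sin(180°/24) = 72.05 mm); After the difference (first − rest): starting from the 29×21.5 cube, the r=10.5 cylinder at (8, 12.5) partially overlaps it — only the 309.73 mm² overlap (of its 342.42 mm²) is removed, clipping the outline; the r=11.5 cylinder at (1.5, -1.5) partially overlaps it — only the 36.35 mm² overlap (of its 410.75 mm²) is removed, clipping the outline — boundary = 87.95 mm. So its perimeter = 87.95 mm. Layer 85 is larger (101.00 vs 87.95 mm).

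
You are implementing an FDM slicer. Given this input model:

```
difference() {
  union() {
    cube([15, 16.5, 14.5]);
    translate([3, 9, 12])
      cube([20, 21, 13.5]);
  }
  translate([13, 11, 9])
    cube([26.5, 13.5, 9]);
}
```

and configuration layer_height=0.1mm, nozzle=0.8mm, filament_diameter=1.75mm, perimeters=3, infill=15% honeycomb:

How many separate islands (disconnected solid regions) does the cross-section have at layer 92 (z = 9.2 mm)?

At z = 9.2 mm: the cube (footprint 15×16.5) is included at this height; the cube at (3, 9) does not reach this height (z outside [12, 25.5]); Combining (union): only the 15×16.5 cube is present, so the union is just that shape — 1 connected region; the cube at (13, 11) is present — its section is the full 26.5×13.5 rectangle; After the difference (first − rest): starting from that combined region, the 26.5×13.5 cube at (13, 11) partially overlaps it — only the 11.00 mm² overlap (of its 357.75 mm²) is removed, clipping the outline — 1 connected region. Overall, the cross-section is a single solid region. Island count = 1.

1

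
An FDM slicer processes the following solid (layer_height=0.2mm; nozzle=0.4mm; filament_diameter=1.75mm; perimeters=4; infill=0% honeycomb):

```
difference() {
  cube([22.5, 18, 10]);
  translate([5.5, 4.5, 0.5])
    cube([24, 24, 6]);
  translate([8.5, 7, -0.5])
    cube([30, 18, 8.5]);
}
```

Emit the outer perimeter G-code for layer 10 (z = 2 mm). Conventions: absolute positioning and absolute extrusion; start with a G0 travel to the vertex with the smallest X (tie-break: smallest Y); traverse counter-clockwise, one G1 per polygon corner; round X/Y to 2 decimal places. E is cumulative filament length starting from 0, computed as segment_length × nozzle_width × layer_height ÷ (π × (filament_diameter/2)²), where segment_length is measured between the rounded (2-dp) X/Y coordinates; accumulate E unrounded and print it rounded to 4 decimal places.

At z = 2 mm: the 22.5×18 cube contributes its full rectangle; the cube at (5.5, 4.5) (footprint 24×24) is included at this height; the cube at (8.5, 7) is present — its section is the full 30×18 rectangle; Subtracting the remaining from the first: starting from the 22.5×18 cube, the 24×24 cube at (5.5, 4.5) partially overlaps it — only the 229.50 mm² overlap (of its 576.00 mm²) is removed, clipping the outline; the 30×18 cube at (8.5, 7) misses the remaining region (no effect) — 1 connected region. The outline is a single polygon with 6 vertices. Extrusion per mm of travel: 0.4 × 0.2 / (π × 0.875²) = 0.033260. Accumulating E over each segment gives final E = 2.6941.

G0 X0.00 Y0.00 Z2.00
G1 X22.50 Y0.00 E0.7484
G1 X22.50 Y4.50 E0.8980
G1 X5.50 Y4.50 E1.4634
G1 X5.50 Y18.00 E1.9125
G1 X0.00 Y18.00 E2.0954
G1 X0.00 Y0.00 E2.6941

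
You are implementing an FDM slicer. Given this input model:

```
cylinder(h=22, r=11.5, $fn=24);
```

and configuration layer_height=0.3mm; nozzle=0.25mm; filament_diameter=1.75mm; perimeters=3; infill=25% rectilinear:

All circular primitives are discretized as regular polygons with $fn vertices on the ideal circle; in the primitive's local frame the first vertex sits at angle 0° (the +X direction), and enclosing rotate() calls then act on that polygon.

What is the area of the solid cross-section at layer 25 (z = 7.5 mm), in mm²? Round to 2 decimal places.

410.75 mm²

At z = 7.5 mm: the cylinder: section is a regular 24-gon, circumradius r=11.5 (area = (24/2)·11.500²·sin(360°/24) = 410.75 mm²). Overall, the cross-section is a single solid region. Net area = 410.75 mm².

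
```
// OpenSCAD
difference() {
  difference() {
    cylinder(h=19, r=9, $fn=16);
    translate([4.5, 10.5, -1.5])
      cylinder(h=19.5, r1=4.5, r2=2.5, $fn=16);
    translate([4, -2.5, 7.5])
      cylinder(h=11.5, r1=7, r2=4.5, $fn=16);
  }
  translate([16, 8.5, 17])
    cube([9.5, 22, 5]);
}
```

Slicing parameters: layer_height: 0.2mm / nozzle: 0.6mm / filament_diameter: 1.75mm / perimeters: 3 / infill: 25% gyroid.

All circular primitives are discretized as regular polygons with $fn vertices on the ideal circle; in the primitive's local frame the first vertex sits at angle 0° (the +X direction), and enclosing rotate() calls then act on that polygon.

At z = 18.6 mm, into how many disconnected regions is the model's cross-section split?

1

At z = 18.6 mm: the cylinder: section is a regular 16-gon, circumradius r=9; the cone at (4.5, 10.5) does not reach this height (z outside [-1.5, 18]); the cone at (4, -2.5) contributes a regular 16-gon of circumradius 4.587 (interpolated between r1=7 and r2=4.5 at t=0.965); Subtracting the remaining from the first: starting from the r=9 cylinder, the cone at (4, -2.5) partially overlaps it — only the 63.28 mm² overlap (of its 64.41 mm²) is removed, clipping the outline — 1 connected region; the cube at (16, 8.5) (footprint 9.5×22) is included at this height; Subtracting the remaining from the first: starting from the result so far, the 9.5×22 cube at (16, 8.5) misses the remaining region (no effect) — 1 connected region. The result has 1 disconnected region.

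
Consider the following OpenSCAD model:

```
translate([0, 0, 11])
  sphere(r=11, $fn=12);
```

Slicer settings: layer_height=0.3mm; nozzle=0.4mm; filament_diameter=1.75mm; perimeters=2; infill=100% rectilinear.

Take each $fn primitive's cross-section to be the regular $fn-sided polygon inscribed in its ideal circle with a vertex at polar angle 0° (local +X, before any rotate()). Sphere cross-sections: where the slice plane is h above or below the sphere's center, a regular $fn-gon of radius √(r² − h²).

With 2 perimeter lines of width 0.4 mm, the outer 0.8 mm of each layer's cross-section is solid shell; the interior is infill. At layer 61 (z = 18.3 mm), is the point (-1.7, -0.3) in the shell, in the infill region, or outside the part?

At z = 18.3 mm: the r=11 sphere contributes a regular 12-gon of circumradius √(11²−7.3²) = 8.229. Overall, the cross-section is a single solid region. The nearest boundary edge runs (-8.23, 0.00)→(-7.13, -4.11); distance from the point to it = 6.23 mm. The point is inside the cross-section and 6.23 mm from the nearest boundary — more than the 0.8 mm shell width (2 × 0.4), so it's in the infill interior.

infill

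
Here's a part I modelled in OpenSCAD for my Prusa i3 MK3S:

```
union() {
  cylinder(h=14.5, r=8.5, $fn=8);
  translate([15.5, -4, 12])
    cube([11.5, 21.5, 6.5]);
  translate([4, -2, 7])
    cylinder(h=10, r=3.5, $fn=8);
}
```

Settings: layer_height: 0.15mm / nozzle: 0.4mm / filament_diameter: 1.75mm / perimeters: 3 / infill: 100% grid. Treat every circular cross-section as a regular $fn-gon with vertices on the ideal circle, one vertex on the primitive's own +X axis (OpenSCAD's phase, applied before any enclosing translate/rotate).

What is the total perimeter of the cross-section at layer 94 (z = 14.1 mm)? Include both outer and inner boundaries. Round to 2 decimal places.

118.04 mm

At z = 14.1 mm: the cylinder: section is a regular 8-gon, circumradius r=8.5 (perimeter = 2·8·8.500·sin(180°/8) = 52.04 mm); the cube at (15.5, -4) (footprint 11.5×21.5) is included at this height (perimeter 66.00 mm); the r=3.5 cylinder at (4, -2) gives a regular 8-gon of circumradius 3.5 (constant along its height) (perimeter = 2·8·3.500·sin(180°/8) = 21.43 mm); Merging all regions: the regions partially overlap (shared area 34.65 mm²), so the edge portions inside another operand are dropped and the merged outline is re-measured after clipping — boundary = 118.04 mm. Overall, the cross-section has 2 separate islands. Total boundary length (outer) = 118.04 mm.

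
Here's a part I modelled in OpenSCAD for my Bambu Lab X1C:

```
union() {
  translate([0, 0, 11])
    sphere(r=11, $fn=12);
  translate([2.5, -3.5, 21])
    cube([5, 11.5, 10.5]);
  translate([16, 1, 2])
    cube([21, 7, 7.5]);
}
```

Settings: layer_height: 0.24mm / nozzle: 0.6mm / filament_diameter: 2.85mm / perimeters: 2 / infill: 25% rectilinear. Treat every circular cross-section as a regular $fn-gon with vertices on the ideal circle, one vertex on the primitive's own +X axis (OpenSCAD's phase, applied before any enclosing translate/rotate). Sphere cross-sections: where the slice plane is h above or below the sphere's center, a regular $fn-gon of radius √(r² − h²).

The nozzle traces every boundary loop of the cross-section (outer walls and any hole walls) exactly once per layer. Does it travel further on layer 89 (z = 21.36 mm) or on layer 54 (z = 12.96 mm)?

layer 54 (z = 12.96 mm)

Layer 89 (z = 21.36): the r=11 sphere slices to a regular 12-gon of circumradius 3.697 (√(r²−h²) with h=10.36 from center) (perimeter = 2·12·3.697·sin(180°/12) = 22.97 mm); the cube at (2.5, -3.5) (footprint 5×11.5) is included at this height (perimeter 33.00 mm); the cube at (16, 1) is not intersected at this z (z outside [2, 9.5]); Combining (union): the regions partially overlap (shared area 4.00 mm²), so the edge portions inside another operand are dropped and the merged outline is re-measured after clipping — boundary = 45.05 mm. So its perimeter = 45.05 mm. Layer 54 (z = 12.96): the r=11 sphere contributes a regular 12-gon of circumradius √(11²−1.96²) = 10.824 (perimeter = 2·12·10.824·sin(180°/12) = 67.23 mm); the cube at (2.5, -3.5) is not intersected at this z (z outside [21, 31.5]); the cube at (16, 1) does not reach this height (z outside [2, 9.5]); Combining (union): only the r=11 sphere is present, so the union is just that shape — boundary = 67.23 mm. So its perimeter = 67.23 mm. Layer 54 is larger (67.23 vs 45.05 mm).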